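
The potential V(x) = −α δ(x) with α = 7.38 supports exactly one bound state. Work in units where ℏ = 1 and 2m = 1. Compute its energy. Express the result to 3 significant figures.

E = -13.6

For x ≠ 0 the bound state is ψ ∝ e^{−κ|x|}; integrating the TISE across the delta gives the cusp condition 2κ = 2mα/ℏ², so κ = 3.690.
Then E = −ℏ²κ²/(2m) = −mα²/(2ℏ²) = -13.62.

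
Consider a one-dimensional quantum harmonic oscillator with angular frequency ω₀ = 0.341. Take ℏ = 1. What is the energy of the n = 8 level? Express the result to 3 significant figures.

E = 2.90

The oscillator eigenvalues are E_n = ℏω₀(n + ½), so E_8 = 0.341 × 8.5 = 2.899.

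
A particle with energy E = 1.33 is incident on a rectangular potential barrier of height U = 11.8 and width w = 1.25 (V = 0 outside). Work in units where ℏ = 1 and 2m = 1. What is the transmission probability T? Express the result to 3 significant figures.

Since E < U the interior solution is evanescent with decay constant κ = √(2m(U − E))/ℏ = 3.236.
κw = 4.045, sinh(κw) = 28.54.
Matching ψ, ψ′ at both faces gives T = [1 + U² sinh²(κw) / (4E(U − E))]⁻¹ = 1/2037 = 0.000491.

T = 0.000491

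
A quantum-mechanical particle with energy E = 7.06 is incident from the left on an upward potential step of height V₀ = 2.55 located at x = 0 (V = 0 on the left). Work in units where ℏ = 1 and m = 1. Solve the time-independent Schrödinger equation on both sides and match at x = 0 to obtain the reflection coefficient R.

The wavenumbers are k₁ = √(2mE)/ℏ = 3.758 on the left and k₂ = √(2m(E − V₀))/ℏ = 3.003 on the right.
Matching ψ and ψ′ at x = 0 gives r = (k₁ − k₂)/(k₁ + k₂), so R = r² = 0.01245 and T = 1 − R = 0.9876.

R = 0.0124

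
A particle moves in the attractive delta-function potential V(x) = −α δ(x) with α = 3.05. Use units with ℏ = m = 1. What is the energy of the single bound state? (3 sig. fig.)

E = -4.65

The bound state is ψ(x) = √κ e^{−κ|x|}. The derivative jump ψ'(0⁺) − ψ'(0⁻) = −(2mα/ℏ²)ψ(0) fixes κ = mα/ℏ² = 3.050.
Then E = −ℏ²κ²/(2m) = −mα²/(2ℏ²) = -4.651.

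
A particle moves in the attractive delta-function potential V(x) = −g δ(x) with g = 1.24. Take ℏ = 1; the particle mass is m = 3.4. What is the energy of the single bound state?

E = -2.61

For x ≠ 0 the bound state is ψ ∝ e^{−κ|x|}; integrating the TISE across the delta gives the cusp condition 2κ = 2mg/ℏ², so κ = 4.216.
Then E = −ℏ²κ²/(2m) = −mg²/(2ℏ²) = -2.614.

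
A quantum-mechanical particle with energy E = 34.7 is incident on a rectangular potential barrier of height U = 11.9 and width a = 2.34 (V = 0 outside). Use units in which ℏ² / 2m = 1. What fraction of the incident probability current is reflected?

R = 0.0415

Above the barrier the interior wavenumber is k₂ = √(2m(E − U))/ℏ = 4.775, giving phase k₂a = 11.17.
Matching at both interfaces gives T⁻¹ = 1 + U² sin²(k₂a) / [4E(E − U)] = 1.043, hence T = 0.958.
R = 1 − T = 0.0415.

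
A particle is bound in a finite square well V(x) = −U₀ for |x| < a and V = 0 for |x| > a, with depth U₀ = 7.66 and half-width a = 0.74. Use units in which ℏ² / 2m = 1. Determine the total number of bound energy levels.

N = 2

Define the well-strength parameter z₀ = (a/ℏ)√(2mU₀) = 0.74 × √(2·0.5·7.66) = 2.048.
The even/odd transcendental equations gain one root per π/2 in z₀, giving N = 1 + ⌊2z₀/π⌋ = 1 + ⌊1.304⌋ = 2.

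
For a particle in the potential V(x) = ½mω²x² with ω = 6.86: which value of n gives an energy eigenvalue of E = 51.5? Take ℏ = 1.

n = 7

E_n = ℏω(n + ½) ⇒ n = E/(ℏω) − ½ = 51.5/6.86 − 0.5 = 7.007 → n = 7.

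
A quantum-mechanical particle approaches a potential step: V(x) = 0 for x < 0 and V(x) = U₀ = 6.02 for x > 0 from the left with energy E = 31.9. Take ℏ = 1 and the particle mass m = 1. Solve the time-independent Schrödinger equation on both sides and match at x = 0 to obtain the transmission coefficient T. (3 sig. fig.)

The wavenumbers are k₁ = √(2mE)/ℏ = 7.987 on the left and k₂ = √(2m(E − U₀))/ℏ = 7.194 on the right.
Matching ψ and ψ′ at x = 0 gives r = (k₁ − k₂)/(k₁ + k₂), so R = r² = 0.002729 and T = 1 − R = 0.9973.

T = 0.997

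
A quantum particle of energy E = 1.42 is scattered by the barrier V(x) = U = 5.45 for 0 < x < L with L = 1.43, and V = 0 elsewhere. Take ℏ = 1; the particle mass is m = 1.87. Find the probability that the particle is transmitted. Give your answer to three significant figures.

T = 0.0000464

Since E < U the interior solution is evanescent with decay constant κ = √(2m(U − E))/ℏ = 3.882.
κL = 5.552, sinh(κL) = 128.8.
Matching ψ, ψ′ at both faces gives T = [1 + U² sinh²(κL) / (4E(U − E))]⁻¹ = 1/21540 = 0.0000464.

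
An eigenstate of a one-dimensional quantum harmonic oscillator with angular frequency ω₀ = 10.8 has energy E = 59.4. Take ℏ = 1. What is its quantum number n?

n = 5

Invert E_n = (n + ½)ℏω₀: n = E/ℏω₀ − ½ = 5.000, so n = 5.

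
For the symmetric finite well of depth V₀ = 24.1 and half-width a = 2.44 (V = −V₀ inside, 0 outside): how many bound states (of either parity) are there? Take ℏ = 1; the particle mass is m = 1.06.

Define the well-strength parameter z₀ = (a/ℏ)√(2mV₀) = 2.44 × √(2·1.06·24.1) = 17.44.
The even/odd transcendental equations gain one root per π/2 in z₀, giving N = 1 + ⌊2z₀/π⌋ = 1 + ⌊11.10⌋ = 12.

N = 12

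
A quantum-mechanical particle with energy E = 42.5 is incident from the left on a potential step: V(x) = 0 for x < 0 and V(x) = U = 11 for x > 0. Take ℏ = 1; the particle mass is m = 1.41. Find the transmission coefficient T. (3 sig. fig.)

On each side the TISE gives plane waves with k = √(2m(E − V))/ℏ: k₁ = √(2·1.41·42.5) = 10.95, k₂ = √(2·1.41·31.5) = 9.425.
Matching ψ and ψ′ at x = 0 gives r = (k₁ − k₂)/(k₁ + k₂), so R = r² = 0.005586 and T = 1 − R = 0.9944.

T = 0.994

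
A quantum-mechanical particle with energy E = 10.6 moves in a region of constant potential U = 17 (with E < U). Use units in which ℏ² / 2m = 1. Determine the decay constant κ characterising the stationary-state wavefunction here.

Since E < U the TISE in this region is ψ'' = κ²ψ with κ = √(2m(U − E))/ℏ.
κ = √(2 × 0.5 × 6.4) = 2.530.

κ = 2.53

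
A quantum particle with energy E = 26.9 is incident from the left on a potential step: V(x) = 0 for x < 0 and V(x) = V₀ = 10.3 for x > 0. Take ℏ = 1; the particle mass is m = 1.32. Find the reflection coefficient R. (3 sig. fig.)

The wavenumbers are k₁ = √(2mE)/ℏ = 8.427 on the left and k₂ = √(2m(E − V₀))/ℏ = 6.620 on the right.
Matching ψ and ψ′ at x = 0 gives r = (k₁ − k₂)/(k₁ + k₂), so R = r² = 0.01442 and T = 1 − R = 0.9856.

R = 0.0144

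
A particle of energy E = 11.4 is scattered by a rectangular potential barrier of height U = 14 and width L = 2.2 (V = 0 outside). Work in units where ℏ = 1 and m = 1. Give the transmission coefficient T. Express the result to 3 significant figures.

T = 0.000106

E < U: inside the barrier ψ ∝ e^{±κx} with κ = √(2m(U − E))/ℏ = 2.280.
κL = 5.017, sinh(κL) = 75.46.
The exact tunnelling result is T⁻¹ = 1 + U² sinh²(κL) / [4E(U − E)] = 9414, so T = 0.000106.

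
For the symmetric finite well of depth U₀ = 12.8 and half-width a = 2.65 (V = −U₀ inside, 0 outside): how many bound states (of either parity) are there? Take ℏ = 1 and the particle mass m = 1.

N = 9

Define the well-strength parameter z₀ = (a/ℏ)√(2mU₀) = 2.65 × √(2·1·12.8) = 13.41.
The even/odd transcendental equations gain one root per π/2 in z₀, giving N = 1 + ⌊2z₀/π⌋ = 1 + ⌊8.536⌋ = 9.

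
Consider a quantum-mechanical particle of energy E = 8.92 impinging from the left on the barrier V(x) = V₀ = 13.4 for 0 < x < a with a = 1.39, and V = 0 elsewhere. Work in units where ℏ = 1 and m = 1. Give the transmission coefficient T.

T = 0.000866

Since E < V₀ the interior solution is evanescent with decay constant κ = √(2m(V₀ − E))/ℏ = 2.993.
κa = 4.161, sinh(κa) = 32.05.
Matching ψ, ψ′ at both faces gives T = [1 + V₀² sinh²(κa) / (4E(V₀ − E))]⁻¹ = 1/1155 = 0.000866.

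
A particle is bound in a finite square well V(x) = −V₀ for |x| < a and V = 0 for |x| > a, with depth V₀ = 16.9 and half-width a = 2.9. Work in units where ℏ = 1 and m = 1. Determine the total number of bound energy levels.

N = 11

The dimensionless depth is z₀ = a√(2mV₀)/ℏ = 2.9 × √(33.80) = 16.86.
A new bound state (alternating even/odd) appears each time z₀ passes a multiple of π/2, so N = ⌊2z₀/π⌋ + 1 = ⌊10.73⌋ + 1 = 11.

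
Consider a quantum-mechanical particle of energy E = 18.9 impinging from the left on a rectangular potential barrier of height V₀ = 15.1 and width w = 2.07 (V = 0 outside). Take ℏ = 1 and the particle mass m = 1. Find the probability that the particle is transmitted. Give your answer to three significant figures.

E > V₀: inside the barrier k₂ = √(2m(E − V₀))/ℏ = 2.757, k₂w = 5.707.
T = [1 + V₀² sin²(k₂w) / (4E(E − V₀))]⁻¹ = 1/1.236 = 0.809.

T = 0.809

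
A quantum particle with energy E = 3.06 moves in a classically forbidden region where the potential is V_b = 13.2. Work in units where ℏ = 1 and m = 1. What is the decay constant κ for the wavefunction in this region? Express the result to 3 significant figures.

κ = 4.50

Since E < V_b the TISE in this region is ψ'' = κ²ψ with κ = √(2m(V_b − E))/ℏ.
κ = √(2 × 1 × 10.14) = 4.503.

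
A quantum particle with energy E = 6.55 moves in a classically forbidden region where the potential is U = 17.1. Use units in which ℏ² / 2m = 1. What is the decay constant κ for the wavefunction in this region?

Since E < U the TISE in this region is ψ'' = κ²ψ with κ = √(2m(U − E))/ℏ.
κ = √(2 × 0.5 × 10.55) = 3.248.

κ = 3.25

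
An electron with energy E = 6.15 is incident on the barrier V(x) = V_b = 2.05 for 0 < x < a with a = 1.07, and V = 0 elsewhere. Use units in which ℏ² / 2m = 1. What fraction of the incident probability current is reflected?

R = 0.0278

E > V_b: inside the barrier k₂ = √(2m(E − V_b))/ℏ = 2.025, k₂a = 2.167.
Matching at both interfaces gives T⁻¹ = 1 + V_b² sin²(k₂a) / [4E(E − V_b)] = 1.029, hence T = 0.972.
R = 1 − T = 0.0278.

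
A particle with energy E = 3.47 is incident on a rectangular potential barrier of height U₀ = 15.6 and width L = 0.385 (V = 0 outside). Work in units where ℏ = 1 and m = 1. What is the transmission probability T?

E < U₀: inside the barrier ψ ∝ e^{±κx} with κ = √(2m(U₀ − E))/ℏ = 4.925.
κL = 1.896, sinh(κL) = 3.256.
Matching ψ, ψ′ at both faces gives T = [1 + U₀² sinh²(κL) / (4E(U₀ − E))]⁻¹ = 1/16.32 = 0.0613.

T = 0.0613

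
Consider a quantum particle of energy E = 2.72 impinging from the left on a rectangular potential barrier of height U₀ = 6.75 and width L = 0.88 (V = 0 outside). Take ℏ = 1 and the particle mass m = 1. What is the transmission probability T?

E < U₀: inside the barrier ψ ∝ e^{±κx} with κ = √(2m(U₀ − E))/ℏ = 2.839.
κL = 2.498, sinh(κL) = 6.040.
Matching ψ, ψ′ at both faces gives T = [1 + U₀² sinh²(κL) / (4E(U₀ − E))]⁻¹ = 1/38.91 = 0.0257.

T = 0.0257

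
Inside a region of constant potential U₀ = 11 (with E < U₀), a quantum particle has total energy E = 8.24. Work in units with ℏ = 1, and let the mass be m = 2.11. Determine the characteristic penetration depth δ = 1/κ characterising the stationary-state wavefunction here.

δ = 0.293

Since E < U₀ the TISE in this region is ψ'' = κ²ψ with κ = √(2m(U₀ − E))/ℏ.
κ = √(2 × 2.11 × 2.76) = 3.413. The penetration depth is δ = 1/κ = 0.293.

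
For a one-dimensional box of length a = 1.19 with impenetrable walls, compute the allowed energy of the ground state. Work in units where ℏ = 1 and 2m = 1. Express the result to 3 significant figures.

E = 6.97

Requiring ψ(0) = ψ(a) = 0 quantises k = nπ/a, hence E_n = ℏ²k²/2m = n²π²ℏ²/(2ma²).
E_1 = 1² × π² / (2 × 0.5 × 1.19²) = 6.970.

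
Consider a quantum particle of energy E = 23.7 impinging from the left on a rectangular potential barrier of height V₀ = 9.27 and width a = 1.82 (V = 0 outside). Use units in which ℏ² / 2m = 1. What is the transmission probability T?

Above the barrier the interior wavenumber is k₂ = √(2m(E − V₀))/ℏ = 3.799, giving phase k₂a = 6.914.
T = [1 + V₀² sin²(k₂a) / (4E(E − V₀))]⁻¹ = 1/1.022 = 0.979.

T = 0.979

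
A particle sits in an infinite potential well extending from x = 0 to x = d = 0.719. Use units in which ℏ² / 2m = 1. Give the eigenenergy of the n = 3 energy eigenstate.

The infinite-well eigenfunctions ψ_n = √(2/d) sin(nπx/d) vanish at both walls, giving E_n = n²π²ℏ²/(2md²).
E_3 = 3² × π² / (2 × 0.5 × 0.719²) = 171.8.

E = 172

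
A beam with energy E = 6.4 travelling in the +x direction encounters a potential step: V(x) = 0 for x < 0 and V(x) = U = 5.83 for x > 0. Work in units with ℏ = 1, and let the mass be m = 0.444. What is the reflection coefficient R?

R = 0.292

On each side the TISE gives plane waves with k = √(2m(E − V))/ℏ: k₁ = √(2·0.444·6.4) = 2.384, k₂ = √(2·0.444·0.57) = 0.7114.
Continuity of ψ and ψ′ at the step yields the reflection amplitude r = (k₁ − k₂)/(k₁ + k₂) = 0.5403; thus R = |r|² = 0.2919, T = 0.7081.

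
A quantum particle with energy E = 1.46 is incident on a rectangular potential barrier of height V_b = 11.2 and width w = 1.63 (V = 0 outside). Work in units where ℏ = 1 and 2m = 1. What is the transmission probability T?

E < V_b: inside the barrier ψ ∝ e^{±κx} with κ = √(2m(V_b − E))/ℏ = 3.121.
κw = 5.087, sinh(κw) = 80.95.
The exact tunnelling result is T⁻¹ = 1 + V_b² sinh²(κw) / [4E(V_b − E)] = 14450, so T = 0.0000692.

T = 0.0000692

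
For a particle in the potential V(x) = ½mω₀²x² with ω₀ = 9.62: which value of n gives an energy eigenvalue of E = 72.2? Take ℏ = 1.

Invert E_n = (n + ½)ℏω₀: n = E/ℏω₀ − ½ = 7.005, so n = 7.

n = 7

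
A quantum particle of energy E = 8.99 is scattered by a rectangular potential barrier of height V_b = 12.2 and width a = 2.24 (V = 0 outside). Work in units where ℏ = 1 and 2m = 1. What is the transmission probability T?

T = 0.00101

Since E < V_b the interior solution is evanescent with decay constant κ = √(2m(V_b − E))/ℏ = 1.792.
κa = 4.013, sinh(κa) = 27.66.
The exact tunnelling result is T⁻¹ = 1 + V_b² sinh²(κa) / [4E(V_b − E)] = 987.2, so T = 0.00101.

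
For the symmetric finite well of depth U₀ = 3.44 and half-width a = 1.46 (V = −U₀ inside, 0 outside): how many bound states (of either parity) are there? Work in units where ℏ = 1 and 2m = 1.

N = 2

Define the well-strength parameter z₀ = (a/ℏ)√(2mU₀) = 1.46 × √(2·0.5·3.44) = 2.708.
The even/odd transcendental equations gain one root per π/2 in z₀, giving N = 1 + ⌊2z₀/π⌋ = 1 + ⌊1.724⌋ = 2.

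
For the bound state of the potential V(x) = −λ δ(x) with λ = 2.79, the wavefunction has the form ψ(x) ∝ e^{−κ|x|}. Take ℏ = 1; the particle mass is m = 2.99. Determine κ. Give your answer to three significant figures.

κ = 8.34

Integrate −(ℏ²/2m)ψ'' − λδ(x)ψ = Eψ from −ε to +ε: the ψ'' term gives ψ'(0⁺) − ψ'(0⁻) and the δ term gives −(2mλ/ℏ²)ψ(0).
With ψ ∝ e^{−κ|x|} this yields −2κ = −2mλ/ℏ², so κ = mλ/ℏ² = 8.342.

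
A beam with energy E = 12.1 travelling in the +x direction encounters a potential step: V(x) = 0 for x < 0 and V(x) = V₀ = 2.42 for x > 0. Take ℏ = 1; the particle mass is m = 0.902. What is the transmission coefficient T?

T = 0.997

The wavenumbers are k₁ = √(2mE)/ℏ = 4.672 on the left and k₂ = √(2m(E − V₀))/ℏ = 4.179 on the right.
Continuity of ψ and ψ′ at the step yields the reflection amplitude r = (k₁ − k₂)/(k₁ + k₂) = 0.05573; thus R = |r|² = 0.003106, T = 0.9969.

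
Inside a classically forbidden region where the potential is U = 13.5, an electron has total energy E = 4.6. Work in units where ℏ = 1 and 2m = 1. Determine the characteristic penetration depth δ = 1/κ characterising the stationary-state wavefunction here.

δ = 0.335

Since E < U the TISE in this region is ψ'' = κ²ψ with κ = √(2m(U − E))/ℏ.
κ = √(2 × 0.5 × 8.9) = 2.983. The penetration depth is δ = 1/κ = 0.335.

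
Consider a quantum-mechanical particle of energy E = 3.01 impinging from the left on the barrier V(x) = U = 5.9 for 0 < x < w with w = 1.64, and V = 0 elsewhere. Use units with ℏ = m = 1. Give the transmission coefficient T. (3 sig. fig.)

Since E < U the interior solution is evanescent with decay constant κ = √(2m(U − E))/ℏ = 2.404.
κw = 3.943, sinh(κw) = 25.77.
Matching ψ, ψ′ at both faces gives T = [1 + U² sinh²(κw) / (4E(U − E))]⁻¹ = 1/665.5 = 0.00150.

T = 0.00150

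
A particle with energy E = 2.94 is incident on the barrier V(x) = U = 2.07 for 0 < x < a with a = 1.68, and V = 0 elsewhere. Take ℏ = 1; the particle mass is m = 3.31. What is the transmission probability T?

Above the barrier the interior wavenumber is k₂ = √(2m(E − U))/ℏ = 2.400, giving phase k₂a = 4.032.
T = [1 + U² sin²(k₂a) / (4E(E − U))]⁻¹ = 1/1.253 = 0.798.

T = 0.798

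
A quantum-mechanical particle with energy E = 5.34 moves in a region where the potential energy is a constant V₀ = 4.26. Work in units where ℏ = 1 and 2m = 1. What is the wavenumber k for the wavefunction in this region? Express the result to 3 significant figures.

With E > V₀ the solution is oscillatory, ψ ∝ e^{±ikx} with k = √(2m(E − V₀))/ℏ.
k = √(2 × 0.5 × 1.08) = 1.039.

k = 1.04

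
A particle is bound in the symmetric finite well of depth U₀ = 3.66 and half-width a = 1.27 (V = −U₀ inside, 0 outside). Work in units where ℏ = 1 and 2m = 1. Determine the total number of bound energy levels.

N = 2

The dimensionless depth is z₀ = a√(2mU₀)/ℏ = 1.27 × √(3.660) = 2.430.
A new bound state (alternating even/odd) appears each time z₀ passes a multiple of π/2, so N = ⌊2z₀/π⌋ + 1 = ⌊1.547⌋ + 1 = 2.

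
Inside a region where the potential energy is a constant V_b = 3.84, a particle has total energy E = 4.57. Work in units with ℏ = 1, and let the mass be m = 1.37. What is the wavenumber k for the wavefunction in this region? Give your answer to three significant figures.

k = 1.41

With E > V_b the solution is oscillatory, ψ ∝ e^{±ikx} with k = √(2m(E − V_b))/ℏ.
k = √(2 × 1.37 × 0.73) = 1.414.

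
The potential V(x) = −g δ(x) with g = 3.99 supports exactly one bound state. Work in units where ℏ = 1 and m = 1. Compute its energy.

The bound state is ψ(x) = √κ e^{−κ|x|}. The derivative jump ψ'(0⁺) − ψ'(0⁻) = −(2mg/ℏ²)ψ(0) fixes κ = mg/ℏ² = 3.990.
Then E = −ℏ²κ²/(2m) = −mg²/(2ℏ²) = -7.960.

E = -7.96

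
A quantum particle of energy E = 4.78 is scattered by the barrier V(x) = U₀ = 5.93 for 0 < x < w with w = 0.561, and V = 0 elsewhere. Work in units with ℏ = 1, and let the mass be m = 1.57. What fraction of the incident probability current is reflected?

E < U₀: inside the barrier ψ ∝ e^{±κx} with κ = √(2m(U₀ − E))/ℏ = 1.900.
κw = 1.066, sinh(κw) = 1.280.
Matching ψ, ψ′ at both faces gives T = [1 + U₀² sinh²(κw) / (4E(U₀ − E))]⁻¹ = 1/3.619 = 0.276.
R = 1 − T = 0.724.

R = 0.724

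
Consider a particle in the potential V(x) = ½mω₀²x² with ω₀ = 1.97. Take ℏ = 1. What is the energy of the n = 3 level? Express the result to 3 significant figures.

The oscillator eigenvalues are E_n = ℏω₀(n + ½), so E_3 = 1.97 × 3.5 = 6.895.

E = 6.90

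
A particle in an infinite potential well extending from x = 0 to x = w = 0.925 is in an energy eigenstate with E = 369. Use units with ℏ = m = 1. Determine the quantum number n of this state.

n = 8

From E_n = n²π²ℏ²/(2mw²) invert to n = √(2mw²E)/(πℏ).
n = (0.925/π) × √(2 × 1 × 369) = 7.999 → n = 8.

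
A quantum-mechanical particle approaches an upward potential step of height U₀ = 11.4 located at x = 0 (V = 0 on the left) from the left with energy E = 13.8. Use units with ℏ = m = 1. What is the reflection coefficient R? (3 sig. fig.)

R = 0.169

On each side the TISE gives plane waves with k = √(2m(E − V))/ℏ: k₁ = √(2·1·13.8) = 5.254, k₂ = √(2·1·2.4) = 2.191.
Continuity of ψ and ψ′ at the step yields the reflection amplitude r = (k₁ − k₂)/(k₁ + k₂) = 0.4114; thus R = |r|² = 0.1693, T = 0.8307.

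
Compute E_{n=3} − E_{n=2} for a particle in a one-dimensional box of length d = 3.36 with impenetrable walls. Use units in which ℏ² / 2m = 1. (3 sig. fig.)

ΔE = 4.37

E_n = n²π²ℏ²/(2md²), so ΔE = (3² − 2²) π²ℏ²/(2md²).
ΔE = 5 × π² / (2 × 0.5 × 3.36²) = 4.371.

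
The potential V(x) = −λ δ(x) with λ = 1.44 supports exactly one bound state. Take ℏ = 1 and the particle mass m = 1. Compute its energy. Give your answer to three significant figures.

E = -1.04

For x ≠ 0 the bound state is ψ ∝ e^{−κ|x|}; integrating the TISE across the delta gives the cusp condition 2κ = 2mλ/ℏ², so κ = 1.440.
Then E = −ℏ²κ²/(2m) = −mλ²/(2ℏ²) = -1.037.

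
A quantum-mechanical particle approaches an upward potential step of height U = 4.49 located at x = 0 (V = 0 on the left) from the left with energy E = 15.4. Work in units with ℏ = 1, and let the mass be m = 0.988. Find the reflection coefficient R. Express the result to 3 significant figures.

The wavenumbers are k₁ = √(2mE)/ℏ = 5.516 on the left and k₂ = √(2m(E − U))/ℏ = 4.643 on the right.
Matching ψ and ψ′ at x = 0 gives r = (k₁ − k₂)/(k₁ + k₂), so R = r² = 0.007389 and T = 1 − R = 0.9926.

R = 0.00739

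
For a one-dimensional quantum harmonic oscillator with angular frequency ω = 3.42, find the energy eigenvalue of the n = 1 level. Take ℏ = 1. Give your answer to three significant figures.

Using E_n = (n + ½)ℏω: E_1 = 1.5 × 3.42 = 5.130.

E = 5.13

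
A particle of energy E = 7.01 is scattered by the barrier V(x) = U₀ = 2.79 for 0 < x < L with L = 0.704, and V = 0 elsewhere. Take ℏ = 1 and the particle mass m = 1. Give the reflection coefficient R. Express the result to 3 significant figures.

E > U₀: inside the barrier k₂ = √(2m(E − U₀))/ℏ = 2.905, k₂L = 2.045.
T = [1 + U₀² sin²(k₂L) / (4E(E − U₀))]⁻¹ = 1/1.052 = 0.951.
R = 1 − T = 0.0495.

R = 0.0495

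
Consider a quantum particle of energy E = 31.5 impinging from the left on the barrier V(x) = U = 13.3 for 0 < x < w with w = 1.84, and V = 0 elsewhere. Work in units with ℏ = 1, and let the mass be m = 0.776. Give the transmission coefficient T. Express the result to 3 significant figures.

E > U: inside the barrier k₂ = √(2m(E − U))/ℏ = 5.315, k₂w = 9.779.
T = [1 + U² sin²(k₂w) / (4E(E − U))]⁻¹ = 1/1.009 = 0.991.

T = 0.991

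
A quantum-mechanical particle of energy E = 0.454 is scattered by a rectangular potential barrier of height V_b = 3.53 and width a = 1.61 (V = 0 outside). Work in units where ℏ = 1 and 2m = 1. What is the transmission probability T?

T = 0.00633

E < V_b: inside the barrier ψ ∝ e^{±κx} with κ = √(2m(V_b − E))/ℏ = 1.754.
κa = 2.824, sinh(κa) = 8.390.
Matching ψ, ψ′ at both faces gives T = [1 + V_b² sinh²(κa) / (4E(V_b − E))]⁻¹ = 1/158.0 = 0.00633.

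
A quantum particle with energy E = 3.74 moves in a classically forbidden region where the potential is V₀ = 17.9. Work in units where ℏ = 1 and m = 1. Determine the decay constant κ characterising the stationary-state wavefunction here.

κ = 5.32

Since E < V₀ the TISE in this region is ψ'' = κ²ψ with κ = √(2m(V₀ − E))/ℏ.
κ = √(2 × 1 × 14.16) = 5.322.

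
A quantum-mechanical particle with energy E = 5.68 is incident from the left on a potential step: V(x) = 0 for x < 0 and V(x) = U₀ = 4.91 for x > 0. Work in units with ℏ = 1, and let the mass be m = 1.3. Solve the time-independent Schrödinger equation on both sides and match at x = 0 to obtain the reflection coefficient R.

The wavenumbers are k₁ = √(2mE)/ℏ = 3.843 on the left and k₂ = √(2m(E − U₀))/ℏ = 1.415 on the right.
Matching ψ and ψ′ at x = 0 gives r = (k₁ − k₂)/(k₁ + k₂), so R = r² = 0.2132 and T = 1 − R = 0.7868.

R = 0.213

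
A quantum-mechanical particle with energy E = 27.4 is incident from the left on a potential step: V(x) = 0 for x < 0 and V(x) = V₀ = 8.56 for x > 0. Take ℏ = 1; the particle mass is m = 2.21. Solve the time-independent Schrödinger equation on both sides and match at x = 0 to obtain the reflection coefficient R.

The wavenumbers are k₁ = √(2mE)/ℏ = 11.00 on the left and k₂ = √(2m(E − V₀))/ℏ = 9.125 on the right.
Continuity of ψ and ψ′ at the step yields the reflection amplitude r = (k₁ − k₂)/(k₁ + k₂) = 0.09337; thus R = |r|² = 0.008717, T = 0.9913.

R = 0.00872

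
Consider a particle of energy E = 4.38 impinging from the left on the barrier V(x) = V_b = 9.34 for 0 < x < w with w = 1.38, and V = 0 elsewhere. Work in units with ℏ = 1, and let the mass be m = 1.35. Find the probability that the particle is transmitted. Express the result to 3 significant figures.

T = 0.000164

Since E < V_b the interior solution is evanescent with decay constant κ = √(2m(V_b − E))/ℏ = 3.660.
κw = 5.050, sinh(κw) = 78.02.
Matching ψ, ψ′ at both faces gives T = [1 + V_b² sinh²(κw) / (4E(V_b − E))]⁻¹ = 1/6111 = 0.000164.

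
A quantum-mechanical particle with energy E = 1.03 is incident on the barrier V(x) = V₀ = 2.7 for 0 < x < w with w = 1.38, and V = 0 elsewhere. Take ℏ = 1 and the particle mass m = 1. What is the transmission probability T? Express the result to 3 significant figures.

E < V₀: inside the barrier ψ ∝ e^{±κx} with κ = √(2m(V₀ − E))/ℏ = 1.828.
κw = 2.522, sinh(κw) = 6.187.
The exact tunnelling result is T⁻¹ = 1 + V₀² sinh²(κw) / [4E(V₀ − E)] = 41.56, so T = 0.0241.

T = 0.0241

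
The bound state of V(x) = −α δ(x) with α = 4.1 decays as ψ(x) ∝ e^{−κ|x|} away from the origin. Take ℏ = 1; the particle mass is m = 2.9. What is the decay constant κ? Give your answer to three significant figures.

Integrate −(ℏ²/2m)ψ'' − αδ(x)ψ = Eψ from −ε to +ε: the ψ'' term gives ψ'(0⁺) − ψ'(0⁻) and the δ term gives −(2mα/ℏ²)ψ(0).
With ψ ∝ e^{−κ|x|} this yields −2κ = −2mα/ℏ², so κ = mα/ℏ² = 11.89.

κ = 11.9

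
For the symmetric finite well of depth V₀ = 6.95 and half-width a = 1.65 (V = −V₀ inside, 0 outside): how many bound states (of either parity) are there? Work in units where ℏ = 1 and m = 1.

Define the well-strength parameter z₀ = (a/ℏ)√(2mV₀) = 1.65 × √(2·1·6.95) = 6.152.
The even/odd transcendental equations gain one root per π/2 in z₀, giving N = 1 + ⌊2z₀/π⌋ = 1 + ⌊3.916⌋ = 4.

N = 4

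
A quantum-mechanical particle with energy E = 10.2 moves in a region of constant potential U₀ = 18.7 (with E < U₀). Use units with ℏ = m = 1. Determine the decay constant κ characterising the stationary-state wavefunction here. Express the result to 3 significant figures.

Since E < U₀ the TISE in this region is ψ'' = κ²ψ with κ = √(2m(U₀ − E))/ℏ.
κ = √(2 × 1 × 8.5) = 4.123.

κ = 4.12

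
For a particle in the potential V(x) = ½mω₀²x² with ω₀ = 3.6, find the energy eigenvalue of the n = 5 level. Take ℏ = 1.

The oscillator eigenvalues are E_n = ℏω₀(n + ½), so E_5 = 3.6 × 5.5 = 19.80.

E = 19.8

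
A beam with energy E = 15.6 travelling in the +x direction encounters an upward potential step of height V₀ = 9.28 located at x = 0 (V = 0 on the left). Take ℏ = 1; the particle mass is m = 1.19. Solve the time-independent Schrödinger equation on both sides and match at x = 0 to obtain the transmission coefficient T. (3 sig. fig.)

The wavenumbers are k₁ = √(2mE)/ℏ = 6.093 on the left and k₂ = √(2m(E − V₀))/ℏ = 3.878 on the right.
Continuity of ψ and ψ′ at the step yields the reflection amplitude r = (k₁ − k₂)/(k₁ + k₂) = 0.2221; thus R = |r|² = 0.04934, T = 0.9507.

T = 0.951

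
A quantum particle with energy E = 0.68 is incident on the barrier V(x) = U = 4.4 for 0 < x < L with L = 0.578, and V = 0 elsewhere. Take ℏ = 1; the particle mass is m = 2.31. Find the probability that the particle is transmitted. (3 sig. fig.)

T = 0.0173

E < U: inside the barrier ψ ∝ e^{±κx} with κ = √(2m(U − E))/ℏ = 4.146.
κL = 2.396, sinh(κL) = 5.445.
Matching ψ, ψ′ at both faces gives T = [1 + U² sinh²(κL) / (4E(U − E))]⁻¹ = 1/57.73 = 0.0173.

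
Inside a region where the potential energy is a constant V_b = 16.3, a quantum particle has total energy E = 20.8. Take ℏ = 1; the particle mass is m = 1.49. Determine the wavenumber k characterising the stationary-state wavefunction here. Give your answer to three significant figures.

With E > V_b the solution is oscillatory, ψ ∝ e^{±ikx} with k = √(2m(E − V_b))/ℏ.
k = √(2 × 1.49 × 4.5) = 3.662.

k = 3.66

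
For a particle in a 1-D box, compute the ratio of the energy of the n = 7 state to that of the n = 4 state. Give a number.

3.0625

Since E_n ∝ n², the ratio is (7/4)² = 3.0625.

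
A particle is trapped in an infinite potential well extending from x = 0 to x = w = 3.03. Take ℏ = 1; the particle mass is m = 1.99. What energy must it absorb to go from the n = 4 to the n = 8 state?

E_n = n²π²ℏ²/(2mw²), so ΔE = (8² − 4²) π²ℏ²/(2mw²).
ΔE = 48 × π² / (2 × 1.99 × 3.03²) = 12.97.

ΔE = 13.0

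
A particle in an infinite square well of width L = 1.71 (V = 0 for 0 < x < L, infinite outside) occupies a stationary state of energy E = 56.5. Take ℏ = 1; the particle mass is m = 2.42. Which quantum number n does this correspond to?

n = 9

From E_n = n²π²ℏ²/(2mL²) invert to n = √(2mL²E)/(πℏ).
n = (1.71/π) × √(2 × 2.42 × 56.5) = 9.001 → n = 9.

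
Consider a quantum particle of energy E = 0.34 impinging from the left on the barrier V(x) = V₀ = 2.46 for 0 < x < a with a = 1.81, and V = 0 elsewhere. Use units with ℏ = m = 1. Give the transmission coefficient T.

E < V₀: inside the barrier ψ ∝ e^{±κx} with κ = √(2m(V₀ − E))/ℏ = 2.059.
κa = 3.727, sinh(κa) = 20.77.
The exact tunnelling result is T⁻¹ = 1 + V₀² sinh²(κa) / [4E(V₀ − E)] = 906.1, so T = 0.00110.

T = 0.00110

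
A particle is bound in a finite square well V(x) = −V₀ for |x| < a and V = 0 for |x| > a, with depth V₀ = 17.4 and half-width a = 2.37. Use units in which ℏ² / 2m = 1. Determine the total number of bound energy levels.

The dimensionless depth is z₀ = a√(2mV₀)/ℏ = 2.37 × √(17.40) = 9.886.
A new bound state (alternating even/odd) appears each time z₀ passes a multiple of π/2, so N = ⌊2z₀/π⌋ + 1 = ⌊6.294⌋ + 1 = 7.

N = 7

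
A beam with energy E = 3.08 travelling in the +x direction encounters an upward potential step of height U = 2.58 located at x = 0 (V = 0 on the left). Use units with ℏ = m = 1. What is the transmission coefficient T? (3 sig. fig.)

T = 0.819

The wavenumbers are k₁ = √(2mE)/ℏ = 2.482 on the left and k₂ = √(2m(E − U))/ℏ = 1.000 on the right.
Matching ψ and ψ′ at x = 0 gives r = (k₁ − k₂)/(k₁ + k₂), so R = r² = 0.1811 and T = 1 − R = 0.8189.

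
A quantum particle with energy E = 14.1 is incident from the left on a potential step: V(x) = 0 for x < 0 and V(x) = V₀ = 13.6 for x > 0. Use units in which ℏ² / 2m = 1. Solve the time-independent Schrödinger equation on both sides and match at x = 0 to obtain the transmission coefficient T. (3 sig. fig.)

T = 0.533

On each side the TISE gives plane waves with k = √(2m(E − V))/ℏ: k₁ = √(2·½·14.1) = 3.755, k₂ = √(2·½·0.5) = 0.7071.
Continuity of ψ and ψ′ at the step yields the reflection amplitude r = (k₁ − k₂)/(k₁ + k₂) = 0.6831; thus R = |r|² = 0.4666, T = 0.5334.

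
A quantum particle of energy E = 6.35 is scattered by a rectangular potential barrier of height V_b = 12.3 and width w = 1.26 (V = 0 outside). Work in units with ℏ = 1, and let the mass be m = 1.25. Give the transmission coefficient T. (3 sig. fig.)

T = 0.000240

Since E < V_b the interior solution is evanescent with decay constant κ = √(2m(V_b − E))/ℏ = 3.857.
κw = 4.860, sinh(κw) = 64.48.
The exact tunnelling result is T⁻¹ = 1 + V_b² sinh²(κw) / [4E(V_b − E)] = 4163, so T = 0.000240.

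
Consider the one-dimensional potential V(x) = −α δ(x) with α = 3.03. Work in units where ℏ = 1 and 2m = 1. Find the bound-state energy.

E = -2.30

The bound state is ψ(x) = √κ e^{−κ|x|}. The derivative jump ψ'(0⁺) − ψ'(0⁻) = −(2mα/ℏ²)ψ(0) fixes κ = mα/ℏ² = 1.515.
Then E = −ℏ²κ²/(2m) = −mα²/(2ℏ²) = -2.295.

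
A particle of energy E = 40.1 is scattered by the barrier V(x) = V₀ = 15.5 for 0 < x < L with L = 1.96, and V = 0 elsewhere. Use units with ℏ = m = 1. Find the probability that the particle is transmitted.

T = 0.950

E > V₀: inside the barrier k₂ = √(2m(E − V₀))/ℏ = 7.014, k₂L = 13.75.
T = [1 + V₀² sin²(k₂L) / (4E(E − V₀))]⁻¹ = 1/1.052 = 0.950.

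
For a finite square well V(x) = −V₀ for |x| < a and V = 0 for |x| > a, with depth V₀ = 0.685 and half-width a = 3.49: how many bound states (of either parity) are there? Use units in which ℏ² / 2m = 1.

N = 2

Define the well-strength parameter z₀ = (a/ℏ)√(2mV₀) = 3.49 × √(2·0.5·0.685) = 2.888.
The even/odd transcendental equations gain one root per π/2 in z₀, giving N = 1 + ⌊2z₀/π⌋ = 1 + ⌊1.839⌋ = 2.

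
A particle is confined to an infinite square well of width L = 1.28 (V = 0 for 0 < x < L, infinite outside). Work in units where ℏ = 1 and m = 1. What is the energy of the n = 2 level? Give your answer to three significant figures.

E = 12.0

The infinite-well eigenfunctions ψ_n = √(2/L) sin(nπx/L) vanish at both walls, giving E_n = n²π²ℏ²/(2mL²).
E_2 = 2² × π² / (2 × 1 × 1.28²) = 12.05.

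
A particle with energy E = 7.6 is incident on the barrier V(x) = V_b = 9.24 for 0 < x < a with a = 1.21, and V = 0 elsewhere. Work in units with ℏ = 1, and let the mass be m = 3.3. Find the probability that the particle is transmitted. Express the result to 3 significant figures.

T = 0.000814

E < V_b: inside the barrier ψ ∝ e^{±κx} with κ = √(2m(V_b − E))/ℏ = 3.290.
κa = 3.981, sinh(κa) = 26.77.
Matching ψ, ψ′ at both faces gives T = [1 + V_b² sinh²(κa) / (4E(V_b − E))]⁻¹ = 1/1228 = 0.000814.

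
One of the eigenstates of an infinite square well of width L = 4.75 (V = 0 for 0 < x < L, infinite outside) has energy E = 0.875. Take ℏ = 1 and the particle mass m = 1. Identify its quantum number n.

n = 2

For an infinite well E_n = n²π²ℏ²/(2mL²), so n = (L/πℏ)√(2mE).
n = (4.75/π) × √(2 × 1 × 0.875) = 2.000 → n = 2.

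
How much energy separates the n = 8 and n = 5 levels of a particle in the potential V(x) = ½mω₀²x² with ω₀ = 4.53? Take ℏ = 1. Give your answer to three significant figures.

ΔE = 13.6

E_n = ℏω₀(n + ½), so ΔE = (8 − 5) ℏω₀ = 3 × 4.53 = 13.59.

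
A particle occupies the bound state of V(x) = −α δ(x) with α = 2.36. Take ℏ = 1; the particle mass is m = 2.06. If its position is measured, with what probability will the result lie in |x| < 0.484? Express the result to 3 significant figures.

P = 0.991

The normalised bound state is ψ = √κ e^{−κ|x|} with κ = mα/ℏ² = 4.862.
P(|x| < d) = ∫_{−d}^{d} κ e^{−2κ|x|} dx = 1 − e^{−2κd} = 1 − e^{−4.706} = 0.9910.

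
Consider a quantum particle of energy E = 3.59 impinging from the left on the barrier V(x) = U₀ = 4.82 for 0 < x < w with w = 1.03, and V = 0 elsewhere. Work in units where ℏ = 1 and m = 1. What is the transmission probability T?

T = 0.115

Since E < U₀ the interior solution is evanescent with decay constant κ = √(2m(U₀ − E))/ℏ = 1.568.
κw = 1.615, sinh(κw) = 2.416.
The exact tunnelling result is T⁻¹ = 1 + U₀² sinh²(κw) / [4E(U₀ − E)] = 8.676, so T = 0.115.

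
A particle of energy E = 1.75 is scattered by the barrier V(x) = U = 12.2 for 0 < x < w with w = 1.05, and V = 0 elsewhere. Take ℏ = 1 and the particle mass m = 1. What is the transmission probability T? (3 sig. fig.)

T = 0.000133

Since E < U the interior solution is evanescent with decay constant κ = √(2m(U − E))/ℏ = 4.572.
κw = 4.800, sinh(κw) = 60.77.
The exact tunnelling result is T⁻¹ = 1 + U² sinh²(κw) / [4E(U − E)] = 7514, so T = 0.000133.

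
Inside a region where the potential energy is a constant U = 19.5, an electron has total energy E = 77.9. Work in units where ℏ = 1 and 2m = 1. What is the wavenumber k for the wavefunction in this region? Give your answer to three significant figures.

k = 7.64

With E > U the solution is oscillatory, ψ ∝ e^{±ikx} with k = √(2m(E − U))/ℏ.
k = √(2 × 0.5 × 58.4) = 7.642.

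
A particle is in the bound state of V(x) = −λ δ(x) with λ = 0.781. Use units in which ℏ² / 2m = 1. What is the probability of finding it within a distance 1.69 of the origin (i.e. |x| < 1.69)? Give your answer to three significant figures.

The normalised bound state is ψ = √κ e^{−κ|x|} with κ = mλ/ℏ² = 0.3905.
P(|x| < d) = ∫_{−d}^{d} κ e^{−2κ|x|} dx = 1 − e^{−2κd} = 1 − e^{−1.320} = 0.7328.

P = 0.733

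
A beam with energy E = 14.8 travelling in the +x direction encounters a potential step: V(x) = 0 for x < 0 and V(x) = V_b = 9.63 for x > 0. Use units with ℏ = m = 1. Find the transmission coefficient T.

T = 0.934

On each side the TISE gives plane waves with k = √(2m(E − V))/ℏ: k₁ = √(2·1·14.8) = 5.441, k₂ = √(2·1·5.17) = 3.216.
Continuity of ψ and ψ′ at the step yields the reflection amplitude r = (k₁ − k₂)/(k₁ + k₂) = 0.2570; thus R = |r|² = 0.06607, T = 0.9339.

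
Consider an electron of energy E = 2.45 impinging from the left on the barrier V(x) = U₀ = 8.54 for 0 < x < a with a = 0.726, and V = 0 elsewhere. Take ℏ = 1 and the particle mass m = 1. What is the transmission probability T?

Since E < U₀ the interior solution is evanescent with decay constant κ = √(2m(U₀ − E))/ℏ = 3.490.
κa = 2.534, sinh(κa) = 6.261.
Matching ψ, ψ′ at both faces gives T = [1 + U₀² sinh²(κa) / (4E(U₀ − E))]⁻¹ = 1/48.90 = 0.0205.

T = 0.0205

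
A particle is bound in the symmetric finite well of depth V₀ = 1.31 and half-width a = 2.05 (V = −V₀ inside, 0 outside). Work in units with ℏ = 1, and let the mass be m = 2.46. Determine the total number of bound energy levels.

Define the well-strength parameter z₀ = (a/ℏ)√(2mV₀) = 2.05 × √(2·2.46·1.31) = 5.204.
The even/odd transcendental equations gain one root per π/2 in z₀, giving N = 1 + ⌊2z₀/π⌋ = 1 + ⌊3.313⌋ = 4.

N = 4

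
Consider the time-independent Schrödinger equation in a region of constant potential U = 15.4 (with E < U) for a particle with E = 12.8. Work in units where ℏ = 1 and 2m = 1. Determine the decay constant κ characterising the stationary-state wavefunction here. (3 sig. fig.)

κ = 1.61

Since E < U the TISE in this region is ψ'' = κ²ψ with κ = √(2m(U − E))/ℏ.
κ = √(2 × 0.5 × 2.6) = 1.612.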